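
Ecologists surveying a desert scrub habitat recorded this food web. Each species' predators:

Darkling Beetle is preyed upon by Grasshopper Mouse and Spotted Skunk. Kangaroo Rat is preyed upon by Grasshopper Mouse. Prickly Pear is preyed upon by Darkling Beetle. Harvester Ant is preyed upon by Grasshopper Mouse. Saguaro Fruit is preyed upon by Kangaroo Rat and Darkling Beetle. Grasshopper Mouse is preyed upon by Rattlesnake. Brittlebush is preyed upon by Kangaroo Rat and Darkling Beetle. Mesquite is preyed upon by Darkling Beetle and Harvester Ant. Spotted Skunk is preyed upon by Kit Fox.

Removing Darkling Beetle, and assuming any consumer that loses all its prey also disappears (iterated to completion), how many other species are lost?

2

Remove Darkling Beetle.
Round 1: Spotted Skunk (all prey gone) → extinct.
Round 2: Kit Fox (all prey gone) → extinct.
No further losses. Total secondary extinctions: 2.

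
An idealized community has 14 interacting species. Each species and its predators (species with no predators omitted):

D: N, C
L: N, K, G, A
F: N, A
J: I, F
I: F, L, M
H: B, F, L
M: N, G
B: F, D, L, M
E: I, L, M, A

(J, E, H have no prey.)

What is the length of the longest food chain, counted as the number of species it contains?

4 species

One longest chain: J → I → M → N.
It has 4 species and 3 links.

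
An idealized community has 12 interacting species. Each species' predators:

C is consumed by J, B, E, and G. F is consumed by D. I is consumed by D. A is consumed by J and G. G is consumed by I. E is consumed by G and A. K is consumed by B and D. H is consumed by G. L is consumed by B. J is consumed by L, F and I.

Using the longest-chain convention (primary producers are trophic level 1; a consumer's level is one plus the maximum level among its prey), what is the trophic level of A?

C is a producer → level 1.
E eats C → level 2.
A eats E → level 3.

Trophic level 3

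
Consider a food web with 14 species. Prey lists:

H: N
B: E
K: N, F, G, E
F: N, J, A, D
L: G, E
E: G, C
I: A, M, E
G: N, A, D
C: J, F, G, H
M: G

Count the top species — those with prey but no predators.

4

Top species (has prey, but nothing eats it): I, K, B, L.
Count: 4.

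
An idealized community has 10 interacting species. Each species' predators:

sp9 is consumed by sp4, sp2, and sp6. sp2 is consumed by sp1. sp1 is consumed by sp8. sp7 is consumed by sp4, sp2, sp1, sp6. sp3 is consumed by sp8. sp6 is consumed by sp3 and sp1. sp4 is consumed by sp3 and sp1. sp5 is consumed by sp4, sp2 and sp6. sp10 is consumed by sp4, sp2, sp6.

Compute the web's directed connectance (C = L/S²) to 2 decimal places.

C = 0.20

The web has S = 10 species and L = 20 feeding links.
C = L / S² = 20 / 100 = 0.2000 ≈ 0.20.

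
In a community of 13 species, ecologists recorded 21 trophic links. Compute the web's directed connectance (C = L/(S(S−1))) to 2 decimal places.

C = 0.13

The web has S = 13 species and L = 21 feeding links.
C = L / (S(S−1)) = 21 / 156 = 0.1346 ≈ 0.13.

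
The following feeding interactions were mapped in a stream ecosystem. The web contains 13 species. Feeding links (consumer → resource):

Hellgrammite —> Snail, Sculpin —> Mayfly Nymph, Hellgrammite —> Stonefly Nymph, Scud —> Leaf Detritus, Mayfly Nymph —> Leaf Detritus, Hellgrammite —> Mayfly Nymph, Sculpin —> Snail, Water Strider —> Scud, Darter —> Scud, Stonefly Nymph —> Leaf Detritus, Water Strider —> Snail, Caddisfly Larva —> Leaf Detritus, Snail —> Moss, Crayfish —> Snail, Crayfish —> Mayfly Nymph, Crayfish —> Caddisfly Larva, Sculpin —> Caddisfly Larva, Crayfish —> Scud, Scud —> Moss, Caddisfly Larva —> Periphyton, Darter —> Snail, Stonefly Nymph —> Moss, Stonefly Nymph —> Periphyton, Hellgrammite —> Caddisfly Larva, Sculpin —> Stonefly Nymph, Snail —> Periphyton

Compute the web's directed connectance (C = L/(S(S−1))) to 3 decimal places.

The web has S = 13 species and L = 26 feeding links.
C = L / (S(S−1)) = 26 / 156 = 0.1667 ≈ 0.167.

C = 0.167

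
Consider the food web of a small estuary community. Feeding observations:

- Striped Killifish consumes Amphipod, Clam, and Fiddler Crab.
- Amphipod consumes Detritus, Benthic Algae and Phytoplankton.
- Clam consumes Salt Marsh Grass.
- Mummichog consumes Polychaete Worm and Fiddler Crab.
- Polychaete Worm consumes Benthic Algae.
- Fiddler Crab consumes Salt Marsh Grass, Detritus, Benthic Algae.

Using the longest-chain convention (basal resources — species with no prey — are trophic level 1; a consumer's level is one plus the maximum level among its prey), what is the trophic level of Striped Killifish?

Detritus has no prey (basal) → level 1.
Amphipod eats Detritus (level 1); other prey at levels: Benthic Algae 1, Phytoplankton 1 → level 2.
Striped Killifish eats Amphipod (level 2); other prey at levels: Fiddler Crab 2, Clam 2 → level 3.

Trophic level 3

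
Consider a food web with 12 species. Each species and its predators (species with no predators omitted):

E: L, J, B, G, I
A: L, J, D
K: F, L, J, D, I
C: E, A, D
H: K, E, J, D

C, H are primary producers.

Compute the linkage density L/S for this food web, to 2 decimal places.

There are L = 20 links among S = 12 species.
L/S = 20/12 = 1.6667 ≈ 1.67.

L/S = 1.67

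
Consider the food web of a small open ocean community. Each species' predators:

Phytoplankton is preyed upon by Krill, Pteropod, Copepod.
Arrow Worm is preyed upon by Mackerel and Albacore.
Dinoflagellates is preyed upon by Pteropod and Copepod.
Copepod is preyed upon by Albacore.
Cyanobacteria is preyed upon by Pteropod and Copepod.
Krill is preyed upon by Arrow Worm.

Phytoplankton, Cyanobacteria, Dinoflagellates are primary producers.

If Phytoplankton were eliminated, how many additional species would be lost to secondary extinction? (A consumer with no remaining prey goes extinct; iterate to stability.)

Remove Phytoplankton.
Round 1: Krill (all prey gone) → extinct.
Round 2: Arrow Worm (all prey gone) → extinct.
Round 3: Mackerel (all prey gone) → extinct.
No further losses. Total secondary extinctions: 3.

3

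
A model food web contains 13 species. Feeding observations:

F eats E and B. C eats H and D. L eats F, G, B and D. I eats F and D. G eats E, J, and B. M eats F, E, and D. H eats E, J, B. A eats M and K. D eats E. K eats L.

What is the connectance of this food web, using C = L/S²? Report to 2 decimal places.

The web has S = 13 species and L = 23 feeding links.
C = L / S² = 23 / 169 = 0.1361 ≈ 0.14.

C = 0.14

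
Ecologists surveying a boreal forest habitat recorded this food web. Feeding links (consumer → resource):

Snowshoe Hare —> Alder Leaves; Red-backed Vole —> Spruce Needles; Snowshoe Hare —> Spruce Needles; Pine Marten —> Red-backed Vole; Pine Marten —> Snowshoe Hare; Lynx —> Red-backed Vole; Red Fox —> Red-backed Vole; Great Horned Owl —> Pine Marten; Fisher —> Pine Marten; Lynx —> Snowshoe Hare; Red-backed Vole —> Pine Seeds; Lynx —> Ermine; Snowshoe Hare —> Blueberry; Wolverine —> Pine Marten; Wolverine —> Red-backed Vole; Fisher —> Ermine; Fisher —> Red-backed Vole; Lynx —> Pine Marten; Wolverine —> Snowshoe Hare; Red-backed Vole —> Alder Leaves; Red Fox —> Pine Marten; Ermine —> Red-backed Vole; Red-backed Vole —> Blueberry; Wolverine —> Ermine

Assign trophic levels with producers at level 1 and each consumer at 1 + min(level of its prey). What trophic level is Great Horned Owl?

Blueberry is a producer → level 1.
Red-backed Vole eats Blueberry → level 2.
Pine Marten eats Red-backed Vole → level 3.
Great Horned Owl eats Pine Marten → level 4.
No prey of Great Horned Owl is below level 3, so 4 is the minimum.

Trophic level 4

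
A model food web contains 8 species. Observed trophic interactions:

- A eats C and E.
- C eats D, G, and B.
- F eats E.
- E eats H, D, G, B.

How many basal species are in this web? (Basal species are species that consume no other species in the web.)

4

Basal species (no prey listed): H, D, B, G.
Count: 4.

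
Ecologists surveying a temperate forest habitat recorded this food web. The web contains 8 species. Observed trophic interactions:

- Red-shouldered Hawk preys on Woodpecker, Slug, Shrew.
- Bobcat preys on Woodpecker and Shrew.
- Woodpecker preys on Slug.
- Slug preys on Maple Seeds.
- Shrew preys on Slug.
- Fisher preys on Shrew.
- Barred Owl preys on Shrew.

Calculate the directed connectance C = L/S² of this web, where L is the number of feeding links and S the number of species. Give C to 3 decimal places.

C = 0.156

The web has S = 8 species and L = 10 feeding links.
C = L / S² = 10 / 64 = 0.1562 ≈ 0.156.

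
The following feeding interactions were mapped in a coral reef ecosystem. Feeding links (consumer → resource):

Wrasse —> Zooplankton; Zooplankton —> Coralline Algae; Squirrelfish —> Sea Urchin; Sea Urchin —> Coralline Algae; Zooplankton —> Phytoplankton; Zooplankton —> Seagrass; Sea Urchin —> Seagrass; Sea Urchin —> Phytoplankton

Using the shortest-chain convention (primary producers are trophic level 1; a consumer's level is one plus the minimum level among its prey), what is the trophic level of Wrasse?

Trophic level 3

Coralline Algae is a producer → level 1.
Zooplankton eats Coralline Algae → level 2.
Wrasse eats Zooplankton → level 3.
No prey of Wrasse is below level 2, so 3 is the minimum.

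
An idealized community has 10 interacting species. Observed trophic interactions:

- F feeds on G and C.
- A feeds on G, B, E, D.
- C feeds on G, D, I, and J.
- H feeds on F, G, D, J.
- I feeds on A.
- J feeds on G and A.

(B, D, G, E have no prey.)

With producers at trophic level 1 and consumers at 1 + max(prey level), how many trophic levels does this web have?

6

Producers (level 1): B, D, G, E.
B → A → J → C → F → H gives H level 6.
No species has a prey at level 6, so no species reaches level 7.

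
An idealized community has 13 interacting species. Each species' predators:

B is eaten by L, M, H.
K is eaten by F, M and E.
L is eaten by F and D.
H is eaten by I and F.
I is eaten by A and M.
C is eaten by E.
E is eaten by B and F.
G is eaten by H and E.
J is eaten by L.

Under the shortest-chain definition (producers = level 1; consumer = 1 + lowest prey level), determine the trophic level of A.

Trophic level 4

G is a producer → level 1.
H eats G → level 2.
I eats H → level 3.
A eats I → level 4.
No prey of A is below level 3, so 4 is the minimum.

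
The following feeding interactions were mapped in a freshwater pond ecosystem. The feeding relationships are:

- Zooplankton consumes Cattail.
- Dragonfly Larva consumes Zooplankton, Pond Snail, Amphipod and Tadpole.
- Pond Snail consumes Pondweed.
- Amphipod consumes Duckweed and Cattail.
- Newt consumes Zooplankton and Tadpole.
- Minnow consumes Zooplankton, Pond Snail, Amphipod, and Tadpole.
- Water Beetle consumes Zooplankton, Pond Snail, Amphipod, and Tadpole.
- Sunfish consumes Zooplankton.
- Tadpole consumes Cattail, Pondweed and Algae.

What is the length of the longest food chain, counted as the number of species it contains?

One longest chain: Cattail → Zooplankton → Water Beetle.
It has 3 species and 2 links.

3 species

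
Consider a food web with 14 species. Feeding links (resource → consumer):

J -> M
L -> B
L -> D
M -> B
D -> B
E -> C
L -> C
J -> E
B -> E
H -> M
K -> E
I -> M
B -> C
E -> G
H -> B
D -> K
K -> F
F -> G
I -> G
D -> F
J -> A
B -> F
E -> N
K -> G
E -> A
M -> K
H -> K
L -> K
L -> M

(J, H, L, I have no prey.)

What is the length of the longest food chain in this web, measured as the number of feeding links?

One longest chain: J → M → K → E → N.
It has 5 species and 4 links.

4 links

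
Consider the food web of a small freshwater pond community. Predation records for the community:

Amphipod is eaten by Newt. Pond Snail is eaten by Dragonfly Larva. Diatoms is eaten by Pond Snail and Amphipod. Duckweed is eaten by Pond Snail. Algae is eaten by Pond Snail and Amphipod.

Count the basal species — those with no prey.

Basal species (no prey listed): Algae, Duckweed, Diatoms.
Count: 3.

3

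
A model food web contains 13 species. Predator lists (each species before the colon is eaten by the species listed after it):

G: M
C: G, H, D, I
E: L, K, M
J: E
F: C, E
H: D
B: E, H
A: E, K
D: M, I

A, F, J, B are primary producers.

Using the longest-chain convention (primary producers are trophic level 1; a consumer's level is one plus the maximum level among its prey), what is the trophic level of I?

F is a producer → level 1.
C eats F → level 2.
H eats C (level 2); other prey at levels: B 1 → level 3.
D eats H (level 3); other prey at levels: C 2 → level 4.
I eats D (level 4); other prey at levels: C 2 → level 5.

Trophic level 5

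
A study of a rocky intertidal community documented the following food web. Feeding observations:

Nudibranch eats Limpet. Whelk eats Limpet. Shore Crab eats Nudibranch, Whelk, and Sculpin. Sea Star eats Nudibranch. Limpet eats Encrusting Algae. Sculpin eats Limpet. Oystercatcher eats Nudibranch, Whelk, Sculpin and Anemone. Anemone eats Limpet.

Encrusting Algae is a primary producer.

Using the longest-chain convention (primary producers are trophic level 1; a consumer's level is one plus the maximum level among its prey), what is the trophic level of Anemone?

Trophic level 3

Encrusting Algae is a producer → level 1.
Limpet eats Encrusting Algae → level 2.
Anemone eats Limpet → level 3.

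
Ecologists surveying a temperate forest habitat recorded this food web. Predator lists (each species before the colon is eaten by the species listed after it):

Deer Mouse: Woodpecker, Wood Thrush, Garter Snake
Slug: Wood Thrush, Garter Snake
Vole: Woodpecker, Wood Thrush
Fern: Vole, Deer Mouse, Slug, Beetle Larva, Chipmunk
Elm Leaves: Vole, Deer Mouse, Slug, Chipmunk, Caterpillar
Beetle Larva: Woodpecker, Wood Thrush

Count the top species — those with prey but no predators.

Top species (has prey, but nothing eats it): Chipmunk, Caterpillar, Woodpecker, Wood Thrush, Garter Snake.
Count: 5.

5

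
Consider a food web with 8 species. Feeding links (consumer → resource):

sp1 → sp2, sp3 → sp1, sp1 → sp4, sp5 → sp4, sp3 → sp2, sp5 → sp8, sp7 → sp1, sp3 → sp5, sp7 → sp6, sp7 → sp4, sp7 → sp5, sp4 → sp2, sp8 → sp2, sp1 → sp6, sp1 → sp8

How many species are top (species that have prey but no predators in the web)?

2

Top species (has prey, but nothing eats it): sp3, sp7.
Count: 2.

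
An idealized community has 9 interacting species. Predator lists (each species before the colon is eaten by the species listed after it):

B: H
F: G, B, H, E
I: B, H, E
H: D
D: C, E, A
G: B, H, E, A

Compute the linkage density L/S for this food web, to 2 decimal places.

There are L = 16 links among S = 9 species.
L/S = 16/9 = 1.7778 ≈ 1.78.

L/S = 1.78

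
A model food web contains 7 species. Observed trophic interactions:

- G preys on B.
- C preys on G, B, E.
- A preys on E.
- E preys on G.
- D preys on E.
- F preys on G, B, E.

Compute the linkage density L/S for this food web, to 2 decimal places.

There are L = 10 links among S = 7 species.
L/S = 10/7 = 1.4286 ≈ 1.43.

L/S = 1.43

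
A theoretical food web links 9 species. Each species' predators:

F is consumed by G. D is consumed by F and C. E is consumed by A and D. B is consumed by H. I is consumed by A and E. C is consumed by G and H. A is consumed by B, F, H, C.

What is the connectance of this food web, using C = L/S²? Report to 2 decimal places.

The web has S = 9 species and L = 14 feeding links.
C = L / S² = 14 / 81 = 0.1728 ≈ 0.17.

C = 0.17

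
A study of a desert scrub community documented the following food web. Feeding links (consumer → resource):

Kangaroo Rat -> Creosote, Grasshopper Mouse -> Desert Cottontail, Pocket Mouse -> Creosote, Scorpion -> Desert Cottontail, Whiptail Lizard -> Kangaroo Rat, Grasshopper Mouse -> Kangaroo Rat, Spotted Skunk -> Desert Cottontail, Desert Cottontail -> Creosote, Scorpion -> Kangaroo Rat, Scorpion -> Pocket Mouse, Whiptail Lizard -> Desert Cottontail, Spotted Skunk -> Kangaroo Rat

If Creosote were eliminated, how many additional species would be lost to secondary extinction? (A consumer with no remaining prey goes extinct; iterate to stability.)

7

Remove Creosote.
Round 1: Desert Cottontail (all prey gone), Kangaroo Rat (all prey gone), Pocket Mouse (all prey gone) → extinct.
Round 2: Scorpion (all prey gone), Whiptail Lizard (all prey gone), Grasshopper Mouse (all prey gone), Spotted Skunk (all prey gone) → extinct.
No further losses. Total secondary extinctions: 7.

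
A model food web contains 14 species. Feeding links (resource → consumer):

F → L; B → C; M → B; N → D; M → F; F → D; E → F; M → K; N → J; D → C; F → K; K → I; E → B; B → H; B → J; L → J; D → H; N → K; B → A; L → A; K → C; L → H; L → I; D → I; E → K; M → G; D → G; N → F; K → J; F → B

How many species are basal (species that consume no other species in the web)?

3

Basal species (no prey listed): N, E, M.
Count: 3.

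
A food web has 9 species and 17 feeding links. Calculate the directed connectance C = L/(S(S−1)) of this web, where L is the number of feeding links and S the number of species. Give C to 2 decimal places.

C = 0.24

The web has S = 9 species and L = 17 feeding links.
C = L / (S(S−1)) = 17 / 72 = 0.2361 ≈ 0.24.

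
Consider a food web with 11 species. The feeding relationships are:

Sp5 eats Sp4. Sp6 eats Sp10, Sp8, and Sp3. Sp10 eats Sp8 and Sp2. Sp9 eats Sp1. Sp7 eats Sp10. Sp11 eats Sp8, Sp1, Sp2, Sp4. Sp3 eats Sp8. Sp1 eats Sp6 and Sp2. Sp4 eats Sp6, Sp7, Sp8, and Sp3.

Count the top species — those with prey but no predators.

Top species (has prey, but nothing eats it): Sp5, Sp11, Sp9.
Count: 3.

3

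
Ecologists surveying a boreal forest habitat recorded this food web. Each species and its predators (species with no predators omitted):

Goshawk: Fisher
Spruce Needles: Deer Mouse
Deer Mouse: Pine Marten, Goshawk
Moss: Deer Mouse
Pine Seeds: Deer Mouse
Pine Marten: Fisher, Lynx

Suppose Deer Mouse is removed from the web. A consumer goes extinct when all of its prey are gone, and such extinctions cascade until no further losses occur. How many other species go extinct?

Remove Deer Mouse.
Round 1: Pine Marten (all prey gone), Goshawk (all prey gone) → extinct.
Round 2: Fisher (all prey gone), Lynx (all prey gone) → extinct.
No further losses. Total secondary extinctions: 4.

4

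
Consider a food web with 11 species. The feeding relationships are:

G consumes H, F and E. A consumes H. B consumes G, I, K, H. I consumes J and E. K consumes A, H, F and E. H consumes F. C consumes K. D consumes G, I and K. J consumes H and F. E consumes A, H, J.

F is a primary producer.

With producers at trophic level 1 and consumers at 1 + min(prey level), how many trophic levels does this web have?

3

Producers (level 1): F.
Following each consumer down to its lowest-level prey: F → K → C (levels 1 through 3).
All prey of C (K 2) are at level 2 or above, so C is at level 1 + 2 = 3.
Every consumer has at least one prey at level 2 or below, so none exceeds level 3.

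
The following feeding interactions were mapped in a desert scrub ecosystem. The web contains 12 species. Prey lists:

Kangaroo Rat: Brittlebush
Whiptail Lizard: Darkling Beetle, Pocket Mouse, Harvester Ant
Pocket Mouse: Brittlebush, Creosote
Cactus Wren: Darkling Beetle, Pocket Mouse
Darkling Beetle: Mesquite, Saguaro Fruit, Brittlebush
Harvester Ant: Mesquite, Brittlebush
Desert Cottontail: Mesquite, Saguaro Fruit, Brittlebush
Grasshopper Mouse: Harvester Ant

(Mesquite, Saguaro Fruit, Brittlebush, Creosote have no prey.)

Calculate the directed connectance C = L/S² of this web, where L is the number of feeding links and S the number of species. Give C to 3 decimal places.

The web has S = 12 species and L = 17 feeding links.
C = L / S² = 17 / 144 = 0.1181 ≈ 0.118.

C = 0.118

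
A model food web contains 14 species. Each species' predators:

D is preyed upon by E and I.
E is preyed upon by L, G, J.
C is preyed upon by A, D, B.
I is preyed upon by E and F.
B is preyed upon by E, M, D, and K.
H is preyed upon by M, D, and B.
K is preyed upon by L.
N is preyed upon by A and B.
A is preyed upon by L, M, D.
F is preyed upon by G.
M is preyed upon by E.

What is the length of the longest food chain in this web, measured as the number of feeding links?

5 links

One longest chain: C → A → D → I → E → L.
It has 6 species and 5 links.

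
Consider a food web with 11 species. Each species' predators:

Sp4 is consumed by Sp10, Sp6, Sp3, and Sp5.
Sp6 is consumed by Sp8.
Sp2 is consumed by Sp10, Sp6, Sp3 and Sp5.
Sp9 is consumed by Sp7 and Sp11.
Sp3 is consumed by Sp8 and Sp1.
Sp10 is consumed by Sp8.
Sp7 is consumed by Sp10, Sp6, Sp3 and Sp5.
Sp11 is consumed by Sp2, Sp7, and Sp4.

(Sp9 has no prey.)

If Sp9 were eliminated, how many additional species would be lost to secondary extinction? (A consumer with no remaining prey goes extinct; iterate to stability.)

Remove Sp9.
Round 1: Sp11 (all prey gone) → extinct.
Round 2: Sp2 (all prey gone), Sp4 (all prey gone), Sp7 (all prey gone) → extinct.
Round 3: Sp10 (all prey gone), Sp5 (all prey gone), Sp3 (all prey gone), Sp6 (all prey gone) → extinct.
Round 4: Sp1 (all prey gone), Sp8 (all prey gone) → extinct.
No further losses. Total secondary extinctions: 10.

10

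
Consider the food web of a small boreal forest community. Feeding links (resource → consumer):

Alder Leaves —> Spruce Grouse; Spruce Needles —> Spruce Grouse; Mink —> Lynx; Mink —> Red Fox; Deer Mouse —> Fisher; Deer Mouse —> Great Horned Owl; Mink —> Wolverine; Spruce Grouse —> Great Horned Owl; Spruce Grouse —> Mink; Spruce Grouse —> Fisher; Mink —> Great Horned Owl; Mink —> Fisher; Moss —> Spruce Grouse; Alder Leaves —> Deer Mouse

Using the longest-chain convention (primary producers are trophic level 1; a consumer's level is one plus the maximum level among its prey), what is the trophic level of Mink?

Trophic level 3

Spruce Needles is a producer → level 1.
Spruce Grouse eats Spruce Needles (level 1); other prey at levels: Moss 1, Alder Leaves 1 → level 2.
Mink eats Spruce Grouse → level 3.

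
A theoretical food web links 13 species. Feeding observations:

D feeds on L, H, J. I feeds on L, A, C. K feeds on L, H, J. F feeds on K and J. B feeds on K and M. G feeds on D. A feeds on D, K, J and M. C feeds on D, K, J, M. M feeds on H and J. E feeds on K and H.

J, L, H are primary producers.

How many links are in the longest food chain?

3 links

One longest chain: J → K → C → I.
It has 4 species and 3 links.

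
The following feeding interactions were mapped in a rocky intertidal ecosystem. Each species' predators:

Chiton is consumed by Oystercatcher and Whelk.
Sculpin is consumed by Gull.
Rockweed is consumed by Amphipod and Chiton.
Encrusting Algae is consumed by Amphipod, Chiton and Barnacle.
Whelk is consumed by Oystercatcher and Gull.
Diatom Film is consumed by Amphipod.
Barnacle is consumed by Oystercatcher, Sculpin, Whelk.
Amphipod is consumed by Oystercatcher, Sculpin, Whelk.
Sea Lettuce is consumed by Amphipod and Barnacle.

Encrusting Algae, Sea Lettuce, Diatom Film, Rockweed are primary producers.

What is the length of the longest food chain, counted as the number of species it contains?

One longest chain: Encrusting Algae → Barnacle → Whelk → Oystercatcher.
It has 4 species and 3 links.

4 species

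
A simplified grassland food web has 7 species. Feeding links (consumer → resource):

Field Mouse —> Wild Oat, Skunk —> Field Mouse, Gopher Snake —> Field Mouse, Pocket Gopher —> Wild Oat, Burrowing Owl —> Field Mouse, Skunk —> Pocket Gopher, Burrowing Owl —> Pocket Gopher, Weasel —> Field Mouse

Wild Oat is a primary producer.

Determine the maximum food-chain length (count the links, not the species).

2 links

One longest chain: Wild Oat → Field Mouse → Skunk.
It has 3 species and 2 links.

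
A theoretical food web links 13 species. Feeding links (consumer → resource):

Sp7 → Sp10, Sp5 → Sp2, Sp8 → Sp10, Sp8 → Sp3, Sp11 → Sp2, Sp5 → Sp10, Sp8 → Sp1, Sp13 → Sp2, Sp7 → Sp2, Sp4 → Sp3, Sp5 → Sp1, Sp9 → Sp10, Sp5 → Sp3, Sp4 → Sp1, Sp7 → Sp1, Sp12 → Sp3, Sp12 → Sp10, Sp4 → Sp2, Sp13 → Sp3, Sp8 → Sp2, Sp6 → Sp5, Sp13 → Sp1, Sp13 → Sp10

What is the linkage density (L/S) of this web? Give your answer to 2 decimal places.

There are L = 23 links among S = 13 species.
L/S = 23/13 = 1.7692 ≈ 1.77.

L/S = 1.77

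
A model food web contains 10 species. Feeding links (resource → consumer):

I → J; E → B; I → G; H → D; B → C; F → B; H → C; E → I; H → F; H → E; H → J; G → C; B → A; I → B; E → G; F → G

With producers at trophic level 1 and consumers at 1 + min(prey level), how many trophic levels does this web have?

4

Producers (level 1): H.
Following each consumer down to its lowest-level prey: H → F → B → A (levels 1 through 4).
All prey of A (B 3) are at level 3 or above, so A is at level 1 + 3 = 4.
Every consumer has at least one prey at level 3 or below, so none exceeds level 4.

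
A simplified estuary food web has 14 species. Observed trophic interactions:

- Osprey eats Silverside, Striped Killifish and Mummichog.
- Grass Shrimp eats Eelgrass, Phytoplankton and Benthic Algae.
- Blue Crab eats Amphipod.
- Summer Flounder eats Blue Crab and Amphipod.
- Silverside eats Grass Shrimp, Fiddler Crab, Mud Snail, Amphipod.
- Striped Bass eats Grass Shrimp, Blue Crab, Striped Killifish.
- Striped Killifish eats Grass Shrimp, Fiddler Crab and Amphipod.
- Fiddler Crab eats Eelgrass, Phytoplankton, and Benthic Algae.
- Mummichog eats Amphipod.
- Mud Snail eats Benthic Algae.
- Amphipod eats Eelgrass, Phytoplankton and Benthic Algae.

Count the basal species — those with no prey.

3

Basal species (no prey listed): Eelgrass, Benthic Algae, Phytoplankton.
Count: 3.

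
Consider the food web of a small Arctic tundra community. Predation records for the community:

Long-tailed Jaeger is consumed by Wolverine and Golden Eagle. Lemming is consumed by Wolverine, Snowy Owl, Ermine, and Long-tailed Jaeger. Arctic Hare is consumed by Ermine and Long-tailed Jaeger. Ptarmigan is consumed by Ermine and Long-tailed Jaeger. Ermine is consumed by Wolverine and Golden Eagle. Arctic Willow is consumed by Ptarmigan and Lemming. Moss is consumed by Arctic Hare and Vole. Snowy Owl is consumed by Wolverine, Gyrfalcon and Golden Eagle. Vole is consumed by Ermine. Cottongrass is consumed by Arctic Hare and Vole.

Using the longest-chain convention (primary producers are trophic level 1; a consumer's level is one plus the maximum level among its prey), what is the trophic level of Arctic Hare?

Moss is a producer → level 1.
Arctic Hare eats Moss (level 1); other prey at levels: Cottongrass 1 → level 2.

Trophic level 2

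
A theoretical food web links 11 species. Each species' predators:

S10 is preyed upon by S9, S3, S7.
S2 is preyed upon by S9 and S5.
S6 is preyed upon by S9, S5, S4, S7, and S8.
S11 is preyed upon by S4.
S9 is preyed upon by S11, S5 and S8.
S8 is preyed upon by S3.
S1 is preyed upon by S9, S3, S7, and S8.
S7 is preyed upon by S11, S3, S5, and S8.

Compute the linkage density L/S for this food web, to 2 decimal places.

There are L = 23 links among S = 11 species.
L/S = 23/11 = 2.0909 ≈ 2.09.

L/S = 2.09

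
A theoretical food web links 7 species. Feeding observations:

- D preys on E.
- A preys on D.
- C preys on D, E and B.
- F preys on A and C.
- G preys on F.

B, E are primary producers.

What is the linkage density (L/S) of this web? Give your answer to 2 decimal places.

There are L = 8 links among S = 7 species.
L/S = 8/7 = 1.1429 ≈ 1.14.

L/S = 1.14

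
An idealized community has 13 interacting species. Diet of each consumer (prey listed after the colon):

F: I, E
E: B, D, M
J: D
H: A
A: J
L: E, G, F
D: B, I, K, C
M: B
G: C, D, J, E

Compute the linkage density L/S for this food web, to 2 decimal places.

L/S = 1.54

There are L = 20 links among S = 13 species.
L/S = 20/13 = 1.5385 ≈ 1.54.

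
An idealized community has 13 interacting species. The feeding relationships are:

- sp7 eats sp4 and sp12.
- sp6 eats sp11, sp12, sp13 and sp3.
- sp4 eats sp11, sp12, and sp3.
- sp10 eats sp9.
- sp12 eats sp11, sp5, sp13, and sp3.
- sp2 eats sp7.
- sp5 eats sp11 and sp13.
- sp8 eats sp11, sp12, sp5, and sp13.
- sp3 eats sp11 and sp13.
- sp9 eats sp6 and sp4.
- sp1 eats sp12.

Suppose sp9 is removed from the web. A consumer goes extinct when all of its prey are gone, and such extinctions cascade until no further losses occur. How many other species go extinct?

1

Remove sp9.
Round 1: sp10 (all prey gone) → extinct.
No further losses. Total secondary extinctions: 1.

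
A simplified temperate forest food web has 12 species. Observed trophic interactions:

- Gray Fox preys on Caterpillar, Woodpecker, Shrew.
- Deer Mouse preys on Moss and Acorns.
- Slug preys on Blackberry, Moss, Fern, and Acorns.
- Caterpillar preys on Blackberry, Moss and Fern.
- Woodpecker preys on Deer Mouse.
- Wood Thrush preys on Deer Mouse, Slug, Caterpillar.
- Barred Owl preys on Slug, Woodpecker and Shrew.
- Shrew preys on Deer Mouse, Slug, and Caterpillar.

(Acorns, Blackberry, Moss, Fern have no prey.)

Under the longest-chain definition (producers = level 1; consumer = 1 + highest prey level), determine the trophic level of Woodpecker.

Acorns is a producer → level 1.
Deer Mouse eats Acorns (level 1); other prey at levels: Moss 1 → level 2.
Woodpecker eats Deer Mouse → level 3.

Trophic level 3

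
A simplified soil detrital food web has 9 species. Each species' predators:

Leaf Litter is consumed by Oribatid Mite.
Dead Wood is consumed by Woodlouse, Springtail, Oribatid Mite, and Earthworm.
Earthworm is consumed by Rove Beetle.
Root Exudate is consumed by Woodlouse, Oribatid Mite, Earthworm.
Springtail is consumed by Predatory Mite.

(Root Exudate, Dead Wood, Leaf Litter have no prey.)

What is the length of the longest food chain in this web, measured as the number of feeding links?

2 links

One longest chain: Root Exudate → Earthworm → Rove Beetle.
It has 3 species and 2 links.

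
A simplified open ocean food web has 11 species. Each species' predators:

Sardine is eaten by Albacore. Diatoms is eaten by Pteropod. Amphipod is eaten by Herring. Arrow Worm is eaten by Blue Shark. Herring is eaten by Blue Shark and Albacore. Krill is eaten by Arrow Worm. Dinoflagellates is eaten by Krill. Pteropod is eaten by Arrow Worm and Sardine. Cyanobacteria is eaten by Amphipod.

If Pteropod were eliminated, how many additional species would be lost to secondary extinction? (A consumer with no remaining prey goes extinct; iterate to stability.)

1

Remove Pteropod.
Round 1: Sardine (all prey gone) → extinct.
No further losses. Total secondary extinctions: 1.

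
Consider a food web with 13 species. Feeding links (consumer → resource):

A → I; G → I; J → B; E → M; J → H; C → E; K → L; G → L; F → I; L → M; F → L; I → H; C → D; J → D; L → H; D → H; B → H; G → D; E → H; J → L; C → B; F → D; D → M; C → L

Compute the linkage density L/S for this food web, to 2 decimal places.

L/S = 1.85

There are L = 24 links among S = 13 species.
L/S = 24/13 = 1.8462 ≈ 1.85.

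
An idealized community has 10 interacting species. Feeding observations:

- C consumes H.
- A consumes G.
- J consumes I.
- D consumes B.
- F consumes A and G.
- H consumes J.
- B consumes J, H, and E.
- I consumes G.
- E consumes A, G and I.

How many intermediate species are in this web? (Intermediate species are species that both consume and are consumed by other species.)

6

Intermediate species (has both prey and predators): I, A, J, E, H, B.
Count: 6.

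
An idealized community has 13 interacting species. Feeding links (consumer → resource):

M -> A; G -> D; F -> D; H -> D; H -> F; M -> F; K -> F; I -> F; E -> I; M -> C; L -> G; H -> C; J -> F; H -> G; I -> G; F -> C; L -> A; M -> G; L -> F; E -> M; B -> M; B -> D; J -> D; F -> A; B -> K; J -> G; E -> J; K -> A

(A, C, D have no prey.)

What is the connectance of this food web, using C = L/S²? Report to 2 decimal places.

The web has S = 13 species and L = 28 feeding links.
C = L / S² = 28 / 169 = 0.1657 ≈ 0.17.

C = 0.17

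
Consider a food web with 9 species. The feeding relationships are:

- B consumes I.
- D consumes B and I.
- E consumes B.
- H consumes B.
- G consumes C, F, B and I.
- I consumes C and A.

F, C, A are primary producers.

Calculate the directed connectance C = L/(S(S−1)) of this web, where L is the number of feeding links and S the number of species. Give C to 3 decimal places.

C = 0.153

The web has S = 9 species and L = 11 feeding links.
C = L / (S(S−1)) = 11 / 72 = 0.1528 ≈ 0.153.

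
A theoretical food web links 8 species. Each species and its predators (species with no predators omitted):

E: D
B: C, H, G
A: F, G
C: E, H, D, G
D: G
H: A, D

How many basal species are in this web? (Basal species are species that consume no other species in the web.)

Basal species (no prey listed): B.
Count: 1.

1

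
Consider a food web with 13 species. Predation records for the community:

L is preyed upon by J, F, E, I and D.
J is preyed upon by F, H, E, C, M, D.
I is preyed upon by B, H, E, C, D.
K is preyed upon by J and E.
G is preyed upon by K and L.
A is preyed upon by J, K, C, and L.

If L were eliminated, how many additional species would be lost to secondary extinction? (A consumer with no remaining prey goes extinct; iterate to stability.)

Remove L.
Round 1: I (all prey gone) → extinct.
Round 2: B (all prey gone) → extinct.
No further losses. Total secondary extinctions: 2.

2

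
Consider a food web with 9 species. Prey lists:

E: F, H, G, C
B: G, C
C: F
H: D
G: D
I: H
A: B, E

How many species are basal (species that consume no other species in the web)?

2

Basal species (no prey listed): D, F.
Count: 2.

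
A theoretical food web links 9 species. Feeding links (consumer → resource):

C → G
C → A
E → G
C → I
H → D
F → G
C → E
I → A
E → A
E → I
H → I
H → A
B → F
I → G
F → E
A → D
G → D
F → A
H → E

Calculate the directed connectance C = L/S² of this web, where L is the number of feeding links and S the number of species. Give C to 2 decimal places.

The web has S = 9 species and L = 19 feeding links.
C = L / S² = 19 / 81 = 0.2346 ≈ 0.23.

C = 0.23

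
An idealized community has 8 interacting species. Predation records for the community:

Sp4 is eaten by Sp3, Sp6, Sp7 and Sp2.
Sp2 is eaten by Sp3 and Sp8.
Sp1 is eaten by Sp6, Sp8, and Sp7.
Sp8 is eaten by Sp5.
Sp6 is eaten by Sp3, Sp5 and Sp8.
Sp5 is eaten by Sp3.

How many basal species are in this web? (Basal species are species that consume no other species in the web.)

Basal species (no prey listed): Sp4, Sp1.
Count: 2.

2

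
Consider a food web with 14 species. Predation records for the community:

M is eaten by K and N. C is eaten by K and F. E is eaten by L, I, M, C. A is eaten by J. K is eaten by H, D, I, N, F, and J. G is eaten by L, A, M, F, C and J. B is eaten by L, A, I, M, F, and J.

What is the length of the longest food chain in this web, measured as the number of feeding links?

3 links

One longest chain: G → M → K → D.
It has 4 species and 3 links.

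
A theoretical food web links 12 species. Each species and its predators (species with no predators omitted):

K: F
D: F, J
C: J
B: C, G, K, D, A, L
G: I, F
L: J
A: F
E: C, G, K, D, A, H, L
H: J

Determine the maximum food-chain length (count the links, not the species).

One longest chain: E → G → I.
It has 3 species and 2 links.

2 links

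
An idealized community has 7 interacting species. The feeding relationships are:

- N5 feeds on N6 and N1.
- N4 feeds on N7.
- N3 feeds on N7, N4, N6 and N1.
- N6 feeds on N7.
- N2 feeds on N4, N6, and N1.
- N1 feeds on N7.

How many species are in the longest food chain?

3 species

One longest chain: N7 → N1 → N5.
It has 3 species and 2 links.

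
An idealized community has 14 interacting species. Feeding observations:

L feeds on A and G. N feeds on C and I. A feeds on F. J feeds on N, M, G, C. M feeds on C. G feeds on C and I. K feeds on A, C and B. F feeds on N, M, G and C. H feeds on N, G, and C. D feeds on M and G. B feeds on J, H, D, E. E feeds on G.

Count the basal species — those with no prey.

Basal species (no prey listed): I, C.
Count: 2.

2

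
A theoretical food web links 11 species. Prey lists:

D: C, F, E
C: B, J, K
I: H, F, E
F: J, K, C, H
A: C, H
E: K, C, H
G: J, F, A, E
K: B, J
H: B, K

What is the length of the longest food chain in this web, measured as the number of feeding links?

4 links

One longest chain: B → K → C → F → I.
It has 5 species and 4 links.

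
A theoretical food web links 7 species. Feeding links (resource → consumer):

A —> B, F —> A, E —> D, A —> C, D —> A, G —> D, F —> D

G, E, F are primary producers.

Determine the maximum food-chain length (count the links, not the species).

3 links

One longest chain: G → D → A → C.
It has 4 species and 3 links.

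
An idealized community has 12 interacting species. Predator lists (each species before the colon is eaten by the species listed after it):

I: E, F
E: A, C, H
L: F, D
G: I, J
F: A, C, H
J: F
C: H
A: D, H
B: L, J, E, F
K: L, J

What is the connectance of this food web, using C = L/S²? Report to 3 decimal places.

C = 0.153

The web has S = 12 species and L = 22 feeding links.
C = L / S² = 22 / 144 = 0.1528 ≈ 0.153.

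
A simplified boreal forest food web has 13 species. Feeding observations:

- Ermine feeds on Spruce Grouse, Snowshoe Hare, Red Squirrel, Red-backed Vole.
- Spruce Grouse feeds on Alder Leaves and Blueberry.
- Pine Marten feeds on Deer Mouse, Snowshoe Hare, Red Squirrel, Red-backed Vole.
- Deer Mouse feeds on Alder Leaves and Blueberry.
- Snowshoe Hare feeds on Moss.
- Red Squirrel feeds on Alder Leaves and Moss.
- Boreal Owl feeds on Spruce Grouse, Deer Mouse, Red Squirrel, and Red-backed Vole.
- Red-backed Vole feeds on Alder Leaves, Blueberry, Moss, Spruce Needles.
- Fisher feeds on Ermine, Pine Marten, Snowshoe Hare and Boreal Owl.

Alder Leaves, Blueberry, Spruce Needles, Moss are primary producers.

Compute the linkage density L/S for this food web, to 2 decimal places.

L/S = 2.08

There are L = 27 links among S = 13 species.
L/S = 27/13 = 2.0769 ≈ 2.08.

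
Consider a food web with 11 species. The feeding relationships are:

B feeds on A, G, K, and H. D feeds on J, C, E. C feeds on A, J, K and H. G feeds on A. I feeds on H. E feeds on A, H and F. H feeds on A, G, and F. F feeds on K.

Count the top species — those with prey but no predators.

Top species (has prey, but nothing eats it): I, B, D.
Count: 3.

3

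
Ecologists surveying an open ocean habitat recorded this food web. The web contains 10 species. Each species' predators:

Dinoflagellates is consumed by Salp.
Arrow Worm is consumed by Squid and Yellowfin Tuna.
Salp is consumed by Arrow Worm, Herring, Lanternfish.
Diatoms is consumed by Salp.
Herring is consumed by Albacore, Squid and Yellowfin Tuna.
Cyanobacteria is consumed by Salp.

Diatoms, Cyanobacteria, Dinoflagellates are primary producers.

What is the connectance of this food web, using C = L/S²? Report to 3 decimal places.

The web has S = 10 species and L = 11 feeding links.
C = L / S² = 11 / 100 = 0.1100 ≈ 0.110.

C = 0.110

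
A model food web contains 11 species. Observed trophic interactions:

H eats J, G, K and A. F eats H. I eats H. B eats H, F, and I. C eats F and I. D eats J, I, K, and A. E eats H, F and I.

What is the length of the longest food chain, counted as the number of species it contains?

One longest chain: K → H → F → B.
It has 4 species and 3 links.

4 species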